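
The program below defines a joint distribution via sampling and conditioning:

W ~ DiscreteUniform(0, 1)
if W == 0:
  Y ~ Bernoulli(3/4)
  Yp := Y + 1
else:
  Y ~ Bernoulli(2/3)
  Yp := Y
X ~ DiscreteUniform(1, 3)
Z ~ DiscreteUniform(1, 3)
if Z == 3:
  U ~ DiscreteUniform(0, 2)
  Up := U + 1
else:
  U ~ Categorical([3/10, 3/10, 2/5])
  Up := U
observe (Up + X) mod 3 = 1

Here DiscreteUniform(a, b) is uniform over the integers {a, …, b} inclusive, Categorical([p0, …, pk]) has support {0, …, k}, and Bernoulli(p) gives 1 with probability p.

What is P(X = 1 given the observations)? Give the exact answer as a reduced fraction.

Enumerate traces; 36 have nonzero weight after conditioning:
  (W=0, Y=0, X=1, Z=1, U=0) weight 1/240
  (W=0, Y=0, X=1, Z=2, U=0) weight 1/240
  (W=0, Y=0, X=1, Z=3, U=2) weight 1/216
  (W=0, Y=0, X=2, Z=1, U=2) weight 1/180
  (W=0, Y=0, X=2, Z=2, U=2) weight 1/180
  (W=0, Y=0, X=2, Z=3, U=1) weight 1/216
  (W=0, Y=0, X=3, Z=1, U=1) weight 1/240
  (W=0, Y=0, X=3, Z=2, U=1) weight 1/240
  … 28 more
Group by X:
  weight(X=1) = 14/135
  weight(X=2) = 17/135
  weight(X=3) = 14/135
Total weight = 14/135 + 17/135 + 14/135 = 1/3
P(X=1 | obs) = 14/135 / 1/3 = 14/45
P(X=2 | obs) = 17/135 / 1/3 = 17/45
P(X=3 | obs) = 14/135 / 1/3 = 14/45

P(X = 1 | obs) = 14/45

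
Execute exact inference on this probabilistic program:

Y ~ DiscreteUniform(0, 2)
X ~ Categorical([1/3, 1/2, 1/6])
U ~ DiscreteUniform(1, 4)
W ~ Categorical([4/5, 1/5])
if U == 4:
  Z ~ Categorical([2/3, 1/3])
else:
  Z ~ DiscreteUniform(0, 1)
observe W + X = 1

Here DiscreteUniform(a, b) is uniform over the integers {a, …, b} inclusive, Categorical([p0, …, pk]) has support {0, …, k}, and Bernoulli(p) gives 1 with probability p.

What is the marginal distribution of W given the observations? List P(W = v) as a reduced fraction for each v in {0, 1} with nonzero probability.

Enumerate traces; 48 have nonzero weight after conditioning:
  (Y=0, X=0, U=1, W=1, Z=0) weight 1/360
  (Y=0, X=0, U=1, W=1, Z=1) weight 1/360
  (Y=0, X=0, U=2, W=1, Z=0) weight 1/360
  (Y=0, X=0, U=2, W=1, Z=1) weight 1/360
  (Y=0, X=0, U=3, W=1, Z=0) weight 1/360
  (Y=0, X=0, U=3, W=1, Z=1) weight 1/360
  (Y=0, X=0, U=4, W=1, Z=0) weight 1/270
  (Y=0, X=0, U=4, W=1, Z=1) weight 1/540
  (Y=0, X=1, U=1, W=0, Z=0) weight 1/60
  … 39 more
Group by W:
  weight(W=0) = 2/5
  weight(W=1) = 1/15
Total weight = 2/5 + 1/15 = 7/15
P(W=0 | obs) = 2/5 / 7/15 = 6/7
P(W=1 | obs) = 1/15 / 7/15 = 1/7

P(W=0) = 6/7, P(W=1) = 1/7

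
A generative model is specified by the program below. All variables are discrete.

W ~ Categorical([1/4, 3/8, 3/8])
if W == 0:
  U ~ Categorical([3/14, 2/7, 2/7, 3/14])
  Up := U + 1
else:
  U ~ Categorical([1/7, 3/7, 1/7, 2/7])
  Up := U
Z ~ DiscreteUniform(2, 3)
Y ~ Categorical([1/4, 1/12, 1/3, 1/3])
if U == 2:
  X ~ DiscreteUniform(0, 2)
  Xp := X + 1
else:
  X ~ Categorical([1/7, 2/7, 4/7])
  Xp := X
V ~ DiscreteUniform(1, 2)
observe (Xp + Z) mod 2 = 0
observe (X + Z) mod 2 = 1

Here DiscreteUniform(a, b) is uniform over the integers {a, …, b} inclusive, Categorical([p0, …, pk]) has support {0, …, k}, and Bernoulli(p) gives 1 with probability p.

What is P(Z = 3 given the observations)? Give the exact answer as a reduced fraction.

Enumerate traces; 72 have nonzero weight after conditioning:
  (W=0, U=2, Z=2, Y=0, X=1, V=1) weight 1/672
  (W=0, U=2, Z=2, Y=0, X=1, V=2) weight 1/672
  (W=0, U=2, Z=2, Y=1, X=1, V=1) weight 1/2016
  (W=0, U=2, Z=2, Y=1, X=1, V=2) weight 1/2016
  (W=0, U=2, Z=2, Y=2, X=1, V=1) weight 1/504
  (W=0, U=2, Z=2, Y=2, X=1, V=2) weight 1/504
  (W=0, U=2, Z=2, Y=3, X=1, V=1) weight 1/504
  (W=0, U=2, Z=2, Y=3, X=1, V=2) weight 1/504
  (W=0, U=2, Z=3, Y=0, X=0, V=1) weight 1/672
  … 63 more
Group by Z:
  weight(Z=2) = 5/168
  weight(Z=3) = 5/84
Total weight = 5/168 + 5/84 = 5/56
P(Z=2 | obs) = 5/168 / 5/56 = 1/3
P(Z=3 | obs) = 5/84 / 5/56 = 2/3

P(Z = 3 | obs) = 2/3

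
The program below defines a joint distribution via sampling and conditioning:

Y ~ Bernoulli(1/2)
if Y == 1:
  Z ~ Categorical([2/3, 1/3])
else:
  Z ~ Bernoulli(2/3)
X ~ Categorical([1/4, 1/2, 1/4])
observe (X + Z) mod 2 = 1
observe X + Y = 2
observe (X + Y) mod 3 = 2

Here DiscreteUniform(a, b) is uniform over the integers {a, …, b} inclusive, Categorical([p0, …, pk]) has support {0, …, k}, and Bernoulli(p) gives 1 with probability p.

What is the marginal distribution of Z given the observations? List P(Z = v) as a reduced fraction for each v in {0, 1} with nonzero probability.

Enumerate traces; 2 have nonzero weight after conditioning:
  (Y=0, Z=1, X=2) weight 1/12
  (Y=1, Z=0, X=1) weight 1/6
Group by Z:
  weight(Z=0) = 1/6
  weight(Z=1) = 1/12
Total weight = 1/6 + 1/12 = 1/4
P(Z=0 | obs) = 1/6 / 1/4 = 2/3
P(Z=1 | obs) = 1/12 / 1/4 = 1/3

P(Z=0) = 2/3, P(Z=1) = 1/3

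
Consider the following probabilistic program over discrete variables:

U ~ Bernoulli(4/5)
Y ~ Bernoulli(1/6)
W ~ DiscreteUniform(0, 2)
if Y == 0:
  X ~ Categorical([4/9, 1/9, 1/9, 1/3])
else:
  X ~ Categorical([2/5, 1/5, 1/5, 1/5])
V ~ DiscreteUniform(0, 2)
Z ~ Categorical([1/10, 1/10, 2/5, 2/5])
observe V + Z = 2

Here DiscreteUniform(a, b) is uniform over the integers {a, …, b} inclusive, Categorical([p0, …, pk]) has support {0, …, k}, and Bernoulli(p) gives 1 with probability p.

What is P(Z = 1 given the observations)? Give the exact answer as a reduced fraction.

Enumerate traces; 144 have nonzero weight after conditioning:
  (U=0, Y=0, W=0, X=0, V=0, Z=2) weight 4/1215
  (U=0, Y=0, W=0, X=0, V=1, Z=1) weight 1/1215
  (U=0, Y=0, W=0, X=0, V=2, Z=0) weight 1/1215
  (U=0, Y=0, W=0, X=1, V=0, Z=2) weight 1/1215
  (U=0, Y=0, W=0, X=1, V=1, Z=1) weight 1/4860
  (U=0, Y=0, W=0, X=1, V=2, Z=0) weight 1/4860
  (U=0, Y=0, W=0, X=2, V=0, Z=2) weight 1/1215
  (U=0, Y=0, W=0, X=2, V=1, Z=1) weight 1/4860
  … 136 more
Group by Z:
  weight(Z=0) = 1/30
  weight(Z=1) = 1/30
  weight(Z=2) = 2/15
Total weight = 1/30 + 1/30 + 2/15 = 1/5
P(Z=0 | obs) = 1/30 / 1/5 = 1/6
P(Z=1 | obs) = 1/30 / 1/5 = 1/6
P(Z=2 | obs) = 2/15 / 1/5 = 2/3

P(Z = 1 | obs) = 1/6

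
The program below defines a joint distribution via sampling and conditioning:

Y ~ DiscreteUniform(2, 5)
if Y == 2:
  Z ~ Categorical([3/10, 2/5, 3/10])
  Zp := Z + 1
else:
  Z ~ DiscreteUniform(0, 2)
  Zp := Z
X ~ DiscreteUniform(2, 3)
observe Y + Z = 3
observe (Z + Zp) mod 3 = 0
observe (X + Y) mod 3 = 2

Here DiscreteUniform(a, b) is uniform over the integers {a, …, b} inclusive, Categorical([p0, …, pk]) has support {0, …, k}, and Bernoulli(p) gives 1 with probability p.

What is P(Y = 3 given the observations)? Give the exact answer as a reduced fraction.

Enumerate traces; 2 have nonzero weight after conditioning:
  (Y=2, Z=1, X=3) weight 1/20
  (Y=3, Z=0, X=2) weight 1/24
Group by Y:
  weight(Y=2) = 1/20
  weight(Y=3) = 1/24
Total weight = 1/20 + 1/24 = 11/120
P(Y=2 | obs) = 1/20 / 11/120 = 6/11
P(Y=3 | obs) = 1/24 / 11/120 = 5/11

P(Y = 3 | obs) = 5/11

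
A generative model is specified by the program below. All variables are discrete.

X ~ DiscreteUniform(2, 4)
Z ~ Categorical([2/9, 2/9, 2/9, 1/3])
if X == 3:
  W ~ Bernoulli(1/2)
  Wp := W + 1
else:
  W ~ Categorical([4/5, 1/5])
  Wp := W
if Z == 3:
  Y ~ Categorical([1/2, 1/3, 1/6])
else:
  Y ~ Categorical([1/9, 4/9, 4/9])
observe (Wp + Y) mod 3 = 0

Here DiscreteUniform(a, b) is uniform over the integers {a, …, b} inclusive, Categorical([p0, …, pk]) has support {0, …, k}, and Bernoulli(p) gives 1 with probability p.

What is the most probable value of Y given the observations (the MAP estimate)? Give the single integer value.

Enumerate traces; 24 have nonzero weight after conditioning:
  (X=2, Z=0, W=0, Y=0) weight 8/1215
  (X=2, Z=0, W=1, Y=2) weight 8/1215
  (X=2, Z=1, W=0, Y=0) weight 8/1215
  (X=2, Z=1, W=1, Y=2) weight 8/1215
  (X=2, Z=2, W=0, Y=0) weight 8/1215
  (X=2, Z=2, W=1, Y=2) weight 8/1215
  (X=2, Z=3, W=0, Y=0) weight 2/45
  (X=2, Z=3, W=1, Y=2) weight 1/270
  (X=3, Z=0, W=1, Y=1) weight 4/243
  … 15 more
Group by Y:
  weight(Y=0) = 52/405
  weight(Y=1) = 11/162
  weight(Y=2) = 19/180
Total weight = 52/405 + 11/162 + 19/180 = 163/540
P(Y=0 | obs) = 52/405 / 163/540 = 208/489
P(Y=1 | obs) = 11/162 / 163/540 = 110/489
P(Y=2 | obs) = 19/180 / 163/540 = 57/163
argmax = 0

argmax_v P(Y = v | obs) = 0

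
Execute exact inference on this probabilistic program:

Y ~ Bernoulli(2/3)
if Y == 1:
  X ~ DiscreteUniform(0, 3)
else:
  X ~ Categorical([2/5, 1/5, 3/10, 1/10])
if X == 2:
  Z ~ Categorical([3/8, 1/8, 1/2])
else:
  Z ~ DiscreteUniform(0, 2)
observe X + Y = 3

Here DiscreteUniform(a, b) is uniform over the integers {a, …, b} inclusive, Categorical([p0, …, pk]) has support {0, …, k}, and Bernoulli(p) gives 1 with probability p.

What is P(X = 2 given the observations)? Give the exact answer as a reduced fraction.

Enumerate traces; 6 have nonzero weight after conditioning:
  (Y=0, X=3, Z=0) weight 1/90
  (Y=0, X=3, Z=1) weight 1/90
  (Y=0, X=3, Z=2) weight 1/90
  (Y=1, X=2, Z=0) weight 1/16
  (Y=1, X=2, Z=1) weight 1/48
  (Y=1, X=2, Z=2) weight 1/12
Group by X:
  weight(X=2) = 1/6
  weight(X=3) = 1/30
Total weight = 1/6 + 1/30 = 1/5
P(X=2 | obs) = 1/6 / 1/5 = 5/6
P(X=3 | obs) = 1/30 / 1/5 = 1/6

P(X = 2 | obs) = 5/6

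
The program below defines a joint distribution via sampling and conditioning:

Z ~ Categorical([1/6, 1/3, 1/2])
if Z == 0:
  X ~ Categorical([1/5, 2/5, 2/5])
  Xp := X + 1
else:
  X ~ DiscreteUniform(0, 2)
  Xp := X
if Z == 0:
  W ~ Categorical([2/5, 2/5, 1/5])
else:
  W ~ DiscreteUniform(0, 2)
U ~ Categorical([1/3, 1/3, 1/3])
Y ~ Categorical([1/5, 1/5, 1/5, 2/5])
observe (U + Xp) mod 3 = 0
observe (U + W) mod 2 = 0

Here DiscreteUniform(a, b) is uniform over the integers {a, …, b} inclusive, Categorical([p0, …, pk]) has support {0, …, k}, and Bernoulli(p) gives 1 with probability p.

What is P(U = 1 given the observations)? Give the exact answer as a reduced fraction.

P(U = 1 | obs) = 23/106

Enumerate traces; 60 have nonzero weight after conditioning:
  (Z=0, X=0, W=0, U=2, Y=0) weight 1/1125
  (Z=0, X=0, W=0, U=2, Y=1) weight 1/1125
  (Z=0, X=0, W=0, U=2, Y=2) weight 1/1125
  (Z=0, X=0, W=0, U=2, Y=3) weight 2/1125
  (Z=0, X=0, W=2, U=2, Y=0) weight 1/2250
  (Z=0, X=0, W=2, U=2, Y=1) weight 1/2250
  (Z=0, X=0, W=2, U=2, Y=2) weight 1/2250
  (Z=0, X=0, W=2, U=2, Y=3) weight 1/1125
  (Z=0, X=1, W=1, U=1, Y=0) weight 2/1125
  (Z=0, X=2, W=0, U=0, Y=0) weight 2/1125
  … 50 more
Group by U:
  weight(U=0) = 152/2025
  weight(U=1) = 161/4050
  weight(U=2) = 277/4050
Total weight = 152/2025 + 161/4050 + 277/4050 = 371/2025
P(U=0 | obs) = 152/2025 / 371/2025 = 152/371
P(U=1 | obs) = 161/4050 / 371/2025 = 23/106
P(U=2 | obs) = 277/4050 / 371/2025 = 277/742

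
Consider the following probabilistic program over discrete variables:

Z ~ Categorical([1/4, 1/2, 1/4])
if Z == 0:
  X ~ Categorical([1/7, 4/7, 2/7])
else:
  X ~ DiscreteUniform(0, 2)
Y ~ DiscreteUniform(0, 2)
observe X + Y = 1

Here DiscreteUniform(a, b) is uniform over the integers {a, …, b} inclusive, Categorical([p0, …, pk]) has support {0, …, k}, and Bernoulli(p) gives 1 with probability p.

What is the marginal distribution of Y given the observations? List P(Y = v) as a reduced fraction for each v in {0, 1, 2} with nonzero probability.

P(Y=0) = 11/19, P(Y=1) = 8/19

Enumerate traces; 6 have nonzero weight after conditioning:
  (Z=0, X=0, Y=1) weight 1/84
  (Z=0, X=1, Y=0) weight 1/21
  (Z=1, X=0, Y=1) weight 1/18
  (Z=1, X=1, Y=0) weight 1/18
  (Z=2, X=0, Y=1) weight 1/36
  (Z=2, X=1, Y=0) weight 1/36
Group by Y:
  weight(Y=0) = 11/84
  weight(Y=1) = 2/21
Total weight = 11/84 + 2/21 = 19/84
P(Y=0 | obs) = 11/84 / 19/84 = 11/19
P(Y=1 | obs) = 2/21 / 19/84 = 8/19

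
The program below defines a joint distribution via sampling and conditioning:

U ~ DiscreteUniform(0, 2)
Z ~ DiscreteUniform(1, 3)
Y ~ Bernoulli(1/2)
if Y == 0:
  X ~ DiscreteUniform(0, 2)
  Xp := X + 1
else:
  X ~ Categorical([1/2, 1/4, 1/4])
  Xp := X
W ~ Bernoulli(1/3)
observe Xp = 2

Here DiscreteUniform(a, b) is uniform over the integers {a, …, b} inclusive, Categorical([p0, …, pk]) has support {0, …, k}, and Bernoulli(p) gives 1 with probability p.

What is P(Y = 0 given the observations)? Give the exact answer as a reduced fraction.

Enumerate traces; 36 have nonzero weight after conditioning:
  (U=0, Z=1, Y=0, X=1, W=0) weight 1/81
  (U=0, Z=1, Y=0, X=1, W=1) weight 1/162
  (U=0, Z=1, Y=1, X=2, W=0) weight 1/108
  (U=0, Z=1, Y=1, X=2, W=1) weight 1/216
  (U=0, Z=2, Y=0, X=1, W=0) weight 1/81
  (U=0, Z=2, Y=0, X=1, W=1) weight 1/162
  (U=0, Z=2, Y=1, X=2, W=0) weight 1/108
  (U=0, Z=2, Y=1, X=2, W=1) weight 1/216
  … 28 more
Group by Y:
  weight(Y=0) = 1/6
  weight(Y=1) = 1/8
Total weight = 1/6 + 1/8 = 7/24
P(Y=0 | obs) = 1/6 / 7/24 = 4/7
P(Y=1 | obs) = 1/8 / 7/24 = 3/7

P(Y = 0 | obs) = 4/7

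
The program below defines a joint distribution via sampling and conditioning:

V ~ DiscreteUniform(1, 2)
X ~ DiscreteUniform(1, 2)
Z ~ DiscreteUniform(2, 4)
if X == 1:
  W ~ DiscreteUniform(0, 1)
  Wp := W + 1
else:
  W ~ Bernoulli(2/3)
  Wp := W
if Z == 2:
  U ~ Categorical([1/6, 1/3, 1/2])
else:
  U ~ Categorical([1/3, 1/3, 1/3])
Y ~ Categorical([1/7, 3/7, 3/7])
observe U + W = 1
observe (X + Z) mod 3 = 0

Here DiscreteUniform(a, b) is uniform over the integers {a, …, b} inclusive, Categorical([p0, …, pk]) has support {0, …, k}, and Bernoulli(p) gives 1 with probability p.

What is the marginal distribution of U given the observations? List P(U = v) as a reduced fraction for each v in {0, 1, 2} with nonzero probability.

Enumerate traces; 24 have nonzero weight after conditioning:
  (V=1, X=1, Z=2, W=0, U=1, Y=0) weight 1/504
  (V=1, X=1, Z=2, W=0, U=1, Y=1) weight 1/168
  (V=1, X=1, Z=2, W=0, U=1, Y=2) weight 1/168
  (V=1, X=1, Z=2, W=1, U=0, Y=0) weight 1/1008
  (V=1, X=1, Z=2, W=1, U=0, Y=1) weight 1/336
  (V=1, X=1, Z=2, W=1, U=0, Y=2) weight 1/336
  (V=1, X=2, Z=4, W=0, U=1, Y=0) weight 1/756
  (V=1, X=2, Z=4, W=0, U=1, Y=1) weight 1/252
  … 16 more
Group by U:
  weight(U=0) = 11/216
  weight(U=1) = 5/108
Total weight = 11/216 + 5/108 = 7/72
P(U=0 | obs) = 11/216 / 7/72 = 11/21
P(U=1 | obs) = 5/108 / 7/72 = 10/21

P(U=0) = 11/21, P(U=1) = 10/21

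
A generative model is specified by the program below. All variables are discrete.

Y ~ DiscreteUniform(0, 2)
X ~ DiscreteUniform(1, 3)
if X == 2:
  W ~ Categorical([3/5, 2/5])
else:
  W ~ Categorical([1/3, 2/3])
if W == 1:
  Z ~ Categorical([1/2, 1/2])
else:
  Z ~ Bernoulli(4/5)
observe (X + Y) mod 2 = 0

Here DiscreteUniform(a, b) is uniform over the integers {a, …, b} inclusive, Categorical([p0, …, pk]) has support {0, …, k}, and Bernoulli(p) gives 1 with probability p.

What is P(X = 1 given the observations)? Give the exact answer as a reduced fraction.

Enumerate traces; 16 have nonzero weight after conditioning:
  (Y=0, X=2, W=0, Z=0) weight 1/75
  (Y=0, X=2, W=0, Z=1) weight 4/75
  (Y=0, X=2, W=1, Z=0) weight 1/45
  (Y=0, X=2, W=1, Z=1) weight 1/45
  (Y=1, X=1, W=0, Z=0) weight 1/135
  (Y=1, X=1, W=0, Z=1) weight 4/135
  (Y=1, X=1, W=1, Z=0) weight 1/27
  (Y=1, X=1, W=1, Z=1) weight 1/27
  (Y=1, X=3, W=0, Z=0) weight 1/135
  … 7 more
Group by X:
  weight(X=1) = 1/9
  weight(X=2) = 2/9
  weight(X=3) = 1/9
Total weight = 1/9 + 2/9 + 1/9 = 4/9
P(X=1 | obs) = 1/9 / 4/9 = 1/4
P(X=2 | obs) = 2/9 / 4/9 = 1/2
P(X=3 | obs) = 1/9 / 4/9 = 1/4

P(X = 1 | obs) = 1/4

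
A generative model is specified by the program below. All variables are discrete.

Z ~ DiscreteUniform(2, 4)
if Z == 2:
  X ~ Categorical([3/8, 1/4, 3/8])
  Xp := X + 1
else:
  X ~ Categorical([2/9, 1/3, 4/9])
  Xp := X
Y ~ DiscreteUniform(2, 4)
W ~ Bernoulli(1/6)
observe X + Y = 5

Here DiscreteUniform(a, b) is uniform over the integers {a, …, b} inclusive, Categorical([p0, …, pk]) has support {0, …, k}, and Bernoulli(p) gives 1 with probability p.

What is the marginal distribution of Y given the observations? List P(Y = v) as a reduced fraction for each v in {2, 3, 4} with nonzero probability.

Enumerate traces; 12 have nonzero weight after conditioning:
  (Z=2, X=1, Y=4, W=0) weight 5/216
  (Z=2, X=1, Y=4, W=1) weight 1/216
  (Z=2, X=2, Y=3, W=0) weight 5/144
  (Z=2, X=2, Y=3, W=1) weight 1/144
  (Z=3, X=1, Y=4, W=0) weight 5/162
  (Z=3, X=1, Y=4, W=1) weight 1/162
  (Z=3, X=2, Y=3, W=0) weight 10/243
  (Z=3, X=2, Y=3, W=1) weight 2/243
  … 4 more
Group by Y:
  weight(Y=3) = 91/648
  weight(Y=4) = 11/108
Total weight = 91/648 + 11/108 = 157/648
P(Y=3 | obs) = 91/648 / 157/648 = 91/157
P(Y=4 | obs) = 11/108 / 157/648 = 66/157

P(Y=3) = 91/157, P(Y=4) = 66/157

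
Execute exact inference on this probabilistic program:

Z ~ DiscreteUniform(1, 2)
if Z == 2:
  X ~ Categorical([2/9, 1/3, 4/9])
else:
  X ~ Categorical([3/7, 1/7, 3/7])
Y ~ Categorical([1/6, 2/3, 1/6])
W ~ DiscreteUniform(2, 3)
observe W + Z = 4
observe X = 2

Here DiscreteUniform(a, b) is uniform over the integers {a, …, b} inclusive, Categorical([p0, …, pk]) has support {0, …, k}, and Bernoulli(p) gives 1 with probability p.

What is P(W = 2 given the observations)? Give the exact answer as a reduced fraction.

Enumerate traces; 6 have nonzero weight after conditioning:
  (Z=1, X=2, Y=0, W=3) weight 1/56
  (Z=1, X=2, Y=1, W=3) weight 1/14
  (Z=1, X=2, Y=2, W=3) weight 1/56
  (Z=2, X=2, Y=0, W=2) weight 1/54
  (Z=2, X=2, Y=1, W=2) weight 2/27
  (Z=2, X=2, Y=2, W=2) weight 1/54
Group by W:
  weight(W=2) = 1/9
  weight(W=3) = 3/28
Total weight = 1/9 + 3/28 = 55/252
P(W=2 | obs) = 1/9 / 55/252 = 28/55
P(W=3 | obs) = 3/28 / 55/252 = 27/55

P(W = 2 | obs) = 28/55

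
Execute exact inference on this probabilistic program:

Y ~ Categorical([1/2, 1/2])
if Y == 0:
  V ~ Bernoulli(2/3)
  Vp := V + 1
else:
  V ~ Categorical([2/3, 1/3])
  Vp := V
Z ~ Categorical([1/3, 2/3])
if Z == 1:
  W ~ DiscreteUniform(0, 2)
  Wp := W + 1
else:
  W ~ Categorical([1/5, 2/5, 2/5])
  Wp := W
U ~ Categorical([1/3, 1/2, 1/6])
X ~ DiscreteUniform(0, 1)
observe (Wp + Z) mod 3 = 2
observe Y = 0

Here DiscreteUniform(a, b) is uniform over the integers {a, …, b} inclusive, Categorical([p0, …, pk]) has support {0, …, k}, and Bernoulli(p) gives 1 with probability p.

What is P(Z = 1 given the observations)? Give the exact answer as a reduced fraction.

P(Z = 1 | obs) = 5/8

Enumerate traces; 24 have nonzero weight after conditioning:
  (Y=0, V=0, Z=0, W=2, U=0, X=0) weight 1/270
  (Y=0, V=0, Z=0, W=2, U=0, X=1) weight 1/270
  (Y=0, V=0, Z=0, W=2, U=1, X=0) weight 1/180
  (Y=0, V=0, Z=0, W=2, U=1, X=1) weight 1/180
  (Y=0, V=0, Z=0, W=2, U=2, X=0) weight 1/540
  (Y=0, V=0, Z=0, W=2, U=2, X=1) weight 1/540
  (Y=0, V=0, Z=1, W=0, U=0, X=0) weight 1/162
  (Y=0, V=0, Z=1, W=0, U=0, X=1) weight 1/162
  … 16 more
Group by Z:
  weight(Z=0) = 1/15
  weight(Z=1) = 1/9
Total weight = 1/15 + 1/9 = 8/45
P(Z=0 | obs) = 1/15 / 8/45 = 3/8
P(Z=1 | obs) = 1/9 / 8/45 = 5/8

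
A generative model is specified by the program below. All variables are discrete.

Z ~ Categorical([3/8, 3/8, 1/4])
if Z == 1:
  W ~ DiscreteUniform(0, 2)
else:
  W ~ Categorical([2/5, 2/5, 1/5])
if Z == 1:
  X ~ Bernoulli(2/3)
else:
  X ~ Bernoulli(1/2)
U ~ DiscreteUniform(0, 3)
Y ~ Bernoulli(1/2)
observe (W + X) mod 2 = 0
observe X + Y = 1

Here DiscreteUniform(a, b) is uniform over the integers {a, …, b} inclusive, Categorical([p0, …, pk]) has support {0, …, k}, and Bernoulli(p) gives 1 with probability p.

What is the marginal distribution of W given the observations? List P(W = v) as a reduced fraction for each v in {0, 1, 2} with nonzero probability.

P(W=0) = 8/23, P(W=1) = 10/23, P(W=2) = 5/23

Enumerate traces; 36 have nonzero weight after conditioning:
  (Z=0, W=0, X=0, U=0, Y=1) weight 3/320
  (Z=0, W=0, X=0, U=1, Y=1) weight 3/320
  (Z=0, W=0, X=0, U=2, Y=1) weight 3/320
  (Z=0, W=0, X=0, U=3, Y=1) weight 3/320
  (Z=0, W=1, X=1, U=0, Y=0) weight 3/320
  (Z=0, W=1, X=1, U=1, Y=0) weight 3/320
  (Z=0, W=1, X=1, U=2, Y=0) weight 3/320
  (Z=0, W=1, X=1, U=3, Y=0) weight 3/320
  (Z=0, W=2, X=0, U=0, Y=1) weight 3/640
  … 27 more
Group by W:
  weight(W=0) = 1/12
  weight(W=1) = 5/48
  weight(W=2) = 5/96
Total weight = 1/12 + 5/48 + 5/96 = 23/96
P(W=0 | obs) = 1/12 / 23/96 = 8/23
P(W=1 | obs) = 5/48 / 23/96 = 10/23
P(W=2 | obs) = 5/96 / 23/96 = 5/23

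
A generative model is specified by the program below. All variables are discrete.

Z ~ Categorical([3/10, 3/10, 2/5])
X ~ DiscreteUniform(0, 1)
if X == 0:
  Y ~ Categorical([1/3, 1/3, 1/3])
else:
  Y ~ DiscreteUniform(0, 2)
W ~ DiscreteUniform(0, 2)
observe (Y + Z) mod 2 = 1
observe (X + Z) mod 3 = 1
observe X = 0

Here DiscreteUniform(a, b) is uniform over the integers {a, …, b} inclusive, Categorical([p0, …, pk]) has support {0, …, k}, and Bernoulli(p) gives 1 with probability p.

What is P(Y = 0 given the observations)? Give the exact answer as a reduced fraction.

Enumerate traces; 6 have nonzero weight after conditioning:
  (Z=1, X=0, Y=0, W=0) weight 1/60
  (Z=1, X=0, Y=0, W=1) weight 1/60
  (Z=1, X=0, Y=0, W=2) weight 1/60
  (Z=1, X=0, Y=2, W=0) weight 1/60
  (Z=1, X=0, Y=2, W=1) weight 1/60
  (Z=1, X=0, Y=2, W=2) weight 1/60
Group by Y:
  weight(Y=0) = 1/20
  weight(Y=2) = 1/20
Total weight = 1/20 + 1/20 = 1/10
P(Y=0 | obs) = 1/20 / 1/10 = 1/2
P(Y=2 | obs) = 1/20 / 1/10 = 1/2

P(Y = 0 | obs) = 1/2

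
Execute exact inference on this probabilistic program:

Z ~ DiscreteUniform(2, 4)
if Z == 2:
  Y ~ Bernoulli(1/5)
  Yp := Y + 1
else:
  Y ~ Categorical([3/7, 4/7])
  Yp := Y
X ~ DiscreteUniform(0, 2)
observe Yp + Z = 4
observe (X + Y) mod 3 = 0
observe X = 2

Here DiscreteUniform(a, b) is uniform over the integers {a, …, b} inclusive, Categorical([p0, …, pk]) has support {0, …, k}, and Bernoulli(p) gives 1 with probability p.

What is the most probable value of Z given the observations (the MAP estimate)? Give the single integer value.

argmax_v P(Z = v | obs) = 3

Enumerate traces; 2 have nonzero weight after conditioning:
  (Z=2, Y=1, X=2) weight 1/45
  (Z=3, Y=1, X=2) weight 4/63
Group by Z:
  weight(Z=2) = 1/45
  weight(Z=3) = 4/63
Total weight = 1/45 + 4/63 = 3/35
P(Z=2 | obs) = 1/45 / 3/35 = 7/27
P(Z=3 | obs) = 4/63 / 3/35 = 20/27
argmax = 3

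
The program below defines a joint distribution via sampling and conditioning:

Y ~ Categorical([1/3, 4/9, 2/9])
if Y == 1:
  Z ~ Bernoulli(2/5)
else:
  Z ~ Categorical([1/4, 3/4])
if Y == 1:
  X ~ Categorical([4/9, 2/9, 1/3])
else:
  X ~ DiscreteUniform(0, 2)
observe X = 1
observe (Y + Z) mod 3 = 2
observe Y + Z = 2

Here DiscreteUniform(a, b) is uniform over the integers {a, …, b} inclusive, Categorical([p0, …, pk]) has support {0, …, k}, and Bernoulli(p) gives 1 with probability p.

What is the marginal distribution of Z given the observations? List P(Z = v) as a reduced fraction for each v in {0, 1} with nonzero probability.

P(Z=0) = 15/47, P(Z=1) = 32/47

Enumerate traces; 2 have nonzero weight after conditioning:
  (Y=1, Z=1, X=1) weight 16/405
  (Y=2, Z=0, X=1) weight 1/54
Group by Z:
  weight(Z=0) = 1/54
  weight(Z=1) = 16/405
Total weight = 1/54 + 16/405 = 47/810
P(Z=0 | obs) = 1/54 / 47/810 = 15/47
P(Z=1 | obs) = 16/405 / 47/810 = 32/47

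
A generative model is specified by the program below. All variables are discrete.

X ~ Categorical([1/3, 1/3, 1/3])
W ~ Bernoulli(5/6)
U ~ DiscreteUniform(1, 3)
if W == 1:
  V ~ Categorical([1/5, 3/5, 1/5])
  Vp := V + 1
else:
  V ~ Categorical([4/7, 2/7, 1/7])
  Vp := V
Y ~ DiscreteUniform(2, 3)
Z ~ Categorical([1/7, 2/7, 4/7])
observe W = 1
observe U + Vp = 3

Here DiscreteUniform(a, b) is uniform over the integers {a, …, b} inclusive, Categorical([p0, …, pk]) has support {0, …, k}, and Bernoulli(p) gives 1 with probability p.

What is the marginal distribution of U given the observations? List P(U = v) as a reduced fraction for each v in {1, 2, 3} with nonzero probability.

P(U=1) = 3/4, P(U=2) = 1/4

Enumerate traces; 36 have nonzero weight after conditioning:
  (X=0, W=1, U=1, V=1, Y=2, Z=0) weight 1/252
  (X=0, W=1, U=1, V=1, Y=2, Z=1) weight 1/126
  (X=0, W=1, U=1, V=1, Y=2, Z=2) weight 1/63
  (X=0, W=1, U=1, V=1, Y=3, Z=0) weight 1/252
  (X=0, W=1, U=1, V=1, Y=3, Z=1) weight 1/126
  (X=0, W=1, U=1, V=1, Y=3, Z=2) weight 1/63
  (X=0, W=1, U=2, V=0, Y=2, Z=0) weight 1/756
  (X=0, W=1, U=2, V=0, Y=2, Z=1) weight 1/378
  … 28 more
Group by U:
  weight(U=1) = 1/6
  weight(U=2) = 1/18
Total weight = 1/6 + 1/18 = 2/9
P(U=1 | obs) = 1/6 / 2/9 = 3/4
P(U=2 | obs) = 1/18 / 2/9 = 1/4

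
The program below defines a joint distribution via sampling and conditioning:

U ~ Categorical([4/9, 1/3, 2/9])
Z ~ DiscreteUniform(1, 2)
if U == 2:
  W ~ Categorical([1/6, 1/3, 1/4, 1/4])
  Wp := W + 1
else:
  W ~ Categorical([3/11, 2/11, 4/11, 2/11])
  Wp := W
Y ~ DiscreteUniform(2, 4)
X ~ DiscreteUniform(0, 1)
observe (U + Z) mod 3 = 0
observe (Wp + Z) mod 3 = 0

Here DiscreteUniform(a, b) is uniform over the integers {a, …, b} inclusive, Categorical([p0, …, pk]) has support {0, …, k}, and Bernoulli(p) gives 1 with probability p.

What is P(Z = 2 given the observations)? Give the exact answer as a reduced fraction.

Enumerate traces; 12 have nonzero weight after conditioning:
  (U=1, Z=2, W=1, Y=2, X=0) weight 1/198
  (U=1, Z=2, W=1, Y=2, X=1) weight 1/198
  (U=1, Z=2, W=1, Y=3, X=0) weight 1/198
  (U=1, Z=2, W=1, Y=3, X=1) weight 1/198
  (U=1, Z=2, W=1, Y=4, X=0) weight 1/198
  (U=1, Z=2, W=1, Y=4, X=1) weight 1/198
  (U=2, Z=1, W=1, Y=2, X=0) weight 1/162
  (U=2, Z=1, W=1, Y=2, X=1) weight 1/162
  … 4 more
Group by Z:
  weight(Z=1) = 1/27
  weight(Z=2) = 1/33
Total weight = 1/27 + 1/33 = 20/297
P(Z=1 | obs) = 1/27 / 20/297 = 11/20
P(Z=2 | obs) = 1/33 / 20/297 = 9/20

P(Z = 2 | obs) = 9/20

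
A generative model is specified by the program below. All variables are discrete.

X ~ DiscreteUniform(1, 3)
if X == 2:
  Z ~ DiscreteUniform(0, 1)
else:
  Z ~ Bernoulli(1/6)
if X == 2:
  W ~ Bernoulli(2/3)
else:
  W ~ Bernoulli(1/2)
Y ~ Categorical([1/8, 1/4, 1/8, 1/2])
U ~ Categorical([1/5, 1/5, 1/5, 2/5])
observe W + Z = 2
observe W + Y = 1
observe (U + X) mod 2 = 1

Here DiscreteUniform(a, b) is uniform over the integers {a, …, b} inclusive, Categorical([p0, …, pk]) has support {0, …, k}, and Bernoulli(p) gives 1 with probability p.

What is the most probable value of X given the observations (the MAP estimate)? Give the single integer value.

Enumerate traces; 6 have nonzero weight after conditioning:
  (X=1, Z=1, W=1, Y=0, U=0) weight 1/1440
  (X=1, Z=1, W=1, Y=0, U=2) weight 1/1440
  (X=2, Z=1, W=1, Y=0, U=1) weight 1/360
  (X=2, Z=1, W=1, Y=0, U=3) weight 1/180
  (X=3, Z=1, W=1, Y=0, U=0) weight 1/1440
  (X=3, Z=1, W=1, Y=0, U=2) weight 1/1440
Group by X:
  weight(X=1) = 1/720
  weight(X=2) = 1/120
  weight(X=3) = 1/720
Total weight = 1/720 + 1/120 + 1/720 = 1/90
P(X=1 | obs) = 1/720 / 1/90 = 1/8
P(X=2 | obs) = 1/120 / 1/90 = 3/4
P(X=3 | obs) = 1/720 / 1/90 = 1/8
argmax = 2

argmax_v P(X = v | obs) = 2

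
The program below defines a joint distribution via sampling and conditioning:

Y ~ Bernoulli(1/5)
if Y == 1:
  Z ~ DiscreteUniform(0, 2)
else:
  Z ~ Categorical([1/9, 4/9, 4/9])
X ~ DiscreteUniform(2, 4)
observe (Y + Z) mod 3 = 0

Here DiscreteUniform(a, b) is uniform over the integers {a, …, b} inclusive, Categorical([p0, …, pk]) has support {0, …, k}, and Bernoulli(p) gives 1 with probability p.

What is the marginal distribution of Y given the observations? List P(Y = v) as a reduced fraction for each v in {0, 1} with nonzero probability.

P(Y=0) = 4/7, P(Y=1) = 3/7

Enumerate traces; 6 have nonzero weight after conditioning:
  (Y=0, Z=0, X=2) weight 4/135
  (Y=0, Z=0, X=3) weight 4/135
  (Y=0, Z=0, X=4) weight 4/135
  (Y=1, Z=2, X=2) weight 1/45
  (Y=1, Z=2, X=3) weight 1/45
  (Y=1, Z=2, X=4) weight 1/45
Group by Y:
  weight(Y=0) = 4/45
  weight(Y=1) = 1/15
Total weight = 4/45 + 1/15 = 7/45
P(Y=0 | obs) = 4/45 / 7/45 = 4/7
P(Y=1 | obs) = 1/15 / 7/45 = 3/7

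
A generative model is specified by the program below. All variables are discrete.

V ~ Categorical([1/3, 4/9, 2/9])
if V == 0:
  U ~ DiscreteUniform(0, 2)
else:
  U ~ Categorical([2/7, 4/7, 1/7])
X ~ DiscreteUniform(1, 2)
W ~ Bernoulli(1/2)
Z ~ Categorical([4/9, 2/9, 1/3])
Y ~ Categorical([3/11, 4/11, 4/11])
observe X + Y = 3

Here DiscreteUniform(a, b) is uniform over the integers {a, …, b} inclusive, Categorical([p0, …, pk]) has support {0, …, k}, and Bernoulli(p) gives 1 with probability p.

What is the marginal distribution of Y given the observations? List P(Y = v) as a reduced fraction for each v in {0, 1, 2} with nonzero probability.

P(Y=1) = 1/2, P(Y=2) = 1/2

Enumerate traces; 108 have nonzero weight after conditioning:
  (V=0, U=0, X=1, W=0, Z=0, Y=2) weight 4/891
  (V=0, U=0, X=1, W=0, Z=1, Y=2) weight 2/891
  (V=0, U=0, X=1, W=0, Z=2, Y=2) weight 1/297
  (V=0, U=0, X=1, W=1, Z=0, Y=2) weight 4/891
  (V=0, U=0, X=1, W=1, Z=1, Y=2) weight 2/891
  (V=0, U=0, X=1, W=1, Z=2, Y=2) weight 1/297
  (V=0, U=0, X=2, W=0, Z=0, Y=1) weight 4/891
  (V=0, U=0, X=2, W=0, Z=1, Y=1) weight 2/891
  … 100 more
Group by Y:
  weight(Y=1) = 2/11
  weight(Y=2) = 2/11
Total weight = 2/11 + 2/11 = 4/11
P(Y=1 | obs) = 2/11 / 4/11 = 1/2
P(Y=2 | obs) = 2/11 / 4/11 = 1/2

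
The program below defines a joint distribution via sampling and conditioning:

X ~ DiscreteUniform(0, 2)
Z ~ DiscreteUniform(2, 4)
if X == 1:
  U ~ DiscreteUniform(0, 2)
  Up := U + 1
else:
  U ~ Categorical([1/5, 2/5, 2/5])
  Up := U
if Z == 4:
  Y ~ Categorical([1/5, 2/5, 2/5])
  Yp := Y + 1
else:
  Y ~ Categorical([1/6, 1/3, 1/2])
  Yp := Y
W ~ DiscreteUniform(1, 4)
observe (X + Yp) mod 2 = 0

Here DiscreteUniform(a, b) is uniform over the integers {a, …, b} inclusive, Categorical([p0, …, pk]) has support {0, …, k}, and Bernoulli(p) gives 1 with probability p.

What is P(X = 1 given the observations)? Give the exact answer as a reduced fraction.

P(X = 1 | obs) = 19/71

Enumerate traces; 168 have nonzero weight after conditioning:
  (X=0, Z=2, U=0, Y=0, W=1) weight 1/1080
  (X=0, Z=2, U=0, Y=0, W=2) weight 1/1080
  (X=0, Z=2, U=0, Y=0, W=3) weight 1/1080
  (X=0, Z=2, U=0, Y=0, W=4) weight 1/1080
  (X=0, Z=2, U=0, Y=2, W=1) weight 1/360
  (X=0, Z=2, U=0, Y=2, W=2) weight 1/360
  (X=0, Z=2, U=0, Y=2, W=3) weight 1/360
  (X=0, Z=2, U=0, Y=2, W=4) weight 1/360
  (X=1, Z=2, U=0, Y=1, W=1) weight 1/324
  (X=2, Z=2, U=0, Y=0, W=1) weight 1/1080
  … 158 more
Group by X:
  weight(X=0) = 26/135
  weight(X=1) = 19/135
  weight(X=2) = 26/135
Total weight = 26/135 + 19/135 + 26/135 = 71/135
P(X=0 | obs) = 26/135 / 71/135 = 26/71
P(X=1 | obs) = 19/135 / 71/135 = 19/71
P(X=2 | obs) = 26/135 / 71/135 = 26/71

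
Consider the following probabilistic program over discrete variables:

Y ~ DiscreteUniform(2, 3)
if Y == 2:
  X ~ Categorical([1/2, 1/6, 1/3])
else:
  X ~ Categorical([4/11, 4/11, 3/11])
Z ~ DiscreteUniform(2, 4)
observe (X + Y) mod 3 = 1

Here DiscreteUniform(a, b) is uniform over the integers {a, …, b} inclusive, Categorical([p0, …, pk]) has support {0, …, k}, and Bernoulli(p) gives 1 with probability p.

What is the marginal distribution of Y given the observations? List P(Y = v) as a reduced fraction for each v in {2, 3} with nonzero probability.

Enumerate traces; 6 have nonzero weight after conditioning:
  (Y=2, X=2, Z=2) weight 1/18
  (Y=2, X=2, Z=3) weight 1/18
  (Y=2, X=2, Z=4) weight 1/18
  (Y=3, X=1, Z=2) weight 2/33
  (Y=3, X=1, Z=3) weight 2/33
  (Y=3, X=1, Z=4) weight 2/33
Group by Y:
  weight(Y=2) = 1/6
  weight(Y=3) = 2/11
Total weight = 1/6 + 2/11 = 23/66
P(Y=2 | obs) = 1/6 / 23/66 = 11/23
P(Y=3 | obs) = 2/11 / 23/66 = 12/23

P(Y=2) = 11/23, P(Y=3) = 12/23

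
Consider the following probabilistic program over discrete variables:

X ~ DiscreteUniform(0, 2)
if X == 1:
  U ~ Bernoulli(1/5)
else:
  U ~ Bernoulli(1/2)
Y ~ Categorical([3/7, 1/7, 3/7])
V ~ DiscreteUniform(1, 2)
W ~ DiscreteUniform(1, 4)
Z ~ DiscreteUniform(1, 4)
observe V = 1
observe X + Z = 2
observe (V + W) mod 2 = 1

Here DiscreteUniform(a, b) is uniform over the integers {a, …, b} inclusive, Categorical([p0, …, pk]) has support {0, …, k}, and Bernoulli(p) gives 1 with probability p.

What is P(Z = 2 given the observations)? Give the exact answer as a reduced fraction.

Enumerate traces; 24 have nonzero weight after conditioning:
  (X=0, U=0, Y=0, V=1, W=2, Z=2) weight 1/448
  (X=0, U=0, Y=0, V=1, W=4, Z=2) weight 1/448
  (X=0, U=0, Y=1, V=1, W=2, Z=2) weight 1/1344
  (X=0, U=0, Y=1, V=1, W=4, Z=2) weight 1/1344
  (X=0, U=0, Y=2, V=1, W=2, Z=2) weight 1/448
  (X=0, U=0, Y=2, V=1, W=4, Z=2) weight 1/448
  (X=0, U=1, Y=0, V=1, W=2, Z=2) weight 1/448
  (X=0, U=1, Y=0, V=1, W=4, Z=2) weight 1/448
  (X=1, U=0, Y=0, V=1, W=2, Z=1) weight 1/280
  … 15 more
Group by Z:
  weight(Z=1) = 1/48
  weight(Z=2) = 1/48
Total weight = 1/48 + 1/48 = 1/24
P(Z=1 | obs) = 1/48 / 1/24 = 1/2
P(Z=2 | obs) = 1/48 / 1/24 = 1/2

P(Z = 2 | obs) = 1/2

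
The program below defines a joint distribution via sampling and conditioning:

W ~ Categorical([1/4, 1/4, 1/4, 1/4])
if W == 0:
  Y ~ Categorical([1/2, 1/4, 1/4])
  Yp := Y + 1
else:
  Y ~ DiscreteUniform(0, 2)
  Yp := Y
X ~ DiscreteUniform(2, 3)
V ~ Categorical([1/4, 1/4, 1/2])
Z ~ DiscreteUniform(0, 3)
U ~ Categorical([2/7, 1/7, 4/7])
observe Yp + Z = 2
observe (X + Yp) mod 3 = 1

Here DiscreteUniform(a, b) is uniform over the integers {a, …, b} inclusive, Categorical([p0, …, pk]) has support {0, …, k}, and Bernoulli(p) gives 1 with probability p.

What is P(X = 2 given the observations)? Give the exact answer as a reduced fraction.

Enumerate traces; 72 have nonzero weight after conditioning:
  (W=0, Y=0, X=3, V=0, Z=1, U=0) weight 1/896
  (W=0, Y=0, X=3, V=0, Z=1, U=1) weight 1/1792
  (W=0, Y=0, X=3, V=0, Z=1, U=2) weight 1/448
  (W=0, Y=0, X=3, V=1, Z=1, U=0) weight 1/896
  (W=0, Y=0, X=3, V=1, Z=1, U=1) weight 1/1792
  (W=0, Y=0, X=3, V=1, Z=1, U=2) weight 1/448
  (W=0, Y=0, X=3, V=2, Z=1, U=0) weight 1/448
  (W=0, Y=0, X=3, V=2, Z=1, U=1) weight 1/896
  (W=0, Y=1, X=2, V=0, Z=0, U=0) weight 1/1792
  … 63 more
Group by X:
  weight(X=2) = 5/128
  weight(X=3) = 3/64
Total weight = 5/128 + 3/64 = 11/128
P(X=2 | obs) = 5/128 / 11/128 = 5/11
P(X=3 | obs) = 3/64 / 11/128 = 6/11

P(X = 2 | obs) = 5/11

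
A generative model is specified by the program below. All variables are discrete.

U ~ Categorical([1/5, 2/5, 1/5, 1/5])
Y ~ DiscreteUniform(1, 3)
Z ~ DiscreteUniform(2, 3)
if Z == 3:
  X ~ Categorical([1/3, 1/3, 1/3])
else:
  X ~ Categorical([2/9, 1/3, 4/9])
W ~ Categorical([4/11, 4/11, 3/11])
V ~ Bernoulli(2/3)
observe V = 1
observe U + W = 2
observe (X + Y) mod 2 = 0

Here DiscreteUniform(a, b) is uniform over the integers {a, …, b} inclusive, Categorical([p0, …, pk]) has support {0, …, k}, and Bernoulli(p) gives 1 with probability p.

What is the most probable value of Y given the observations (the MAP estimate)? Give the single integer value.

argmax_v P(Y = v | obs) = 2

Enumerate traces; 24 have nonzero weight after conditioning:
  (U=0, Y=1, Z=2, X=1, W=2, V=1) weight 1/495
  (U=0, Y=1, Z=3, X=1, W=2, V=1) weight 1/495
  (U=0, Y=2, Z=2, X=0, W=2, V=1) weight 2/1485
  (U=0, Y=2, Z=2, X=2, W=2, V=1) weight 4/1485
  (U=0, Y=2, Z=3, X=0, W=2, V=1) weight 1/495
  (U=0, Y=2, Z=3, X=2, W=2, V=1) weight 1/495
  (U=0, Y=3, Z=2, X=1, W=2, V=1) weight 1/495
  (U=0, Y=3, Z=3, X=1, W=2, V=1) weight 1/495
  … 16 more
Group by Y:
  weight(Y=1) = 2/99
  weight(Y=2) = 4/99
  weight(Y=3) = 2/99
Total weight = 2/99 + 4/99 + 2/99 = 8/99
P(Y=1 | obs) = 2/99 / 8/99 = 1/4
P(Y=2 | obs) = 4/99 / 8/99 = 1/2
P(Y=3 | obs) = 2/99 / 8/99 = 1/4
argmax = 2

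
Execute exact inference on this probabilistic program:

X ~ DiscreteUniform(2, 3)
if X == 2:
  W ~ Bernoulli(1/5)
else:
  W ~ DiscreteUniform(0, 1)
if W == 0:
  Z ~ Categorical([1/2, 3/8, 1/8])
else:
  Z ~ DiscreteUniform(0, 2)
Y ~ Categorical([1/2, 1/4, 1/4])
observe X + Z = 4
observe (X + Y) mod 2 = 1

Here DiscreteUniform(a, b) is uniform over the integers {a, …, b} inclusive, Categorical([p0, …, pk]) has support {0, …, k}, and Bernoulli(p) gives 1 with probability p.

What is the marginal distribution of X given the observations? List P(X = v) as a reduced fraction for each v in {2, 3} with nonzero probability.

P(X=2) = 8/59, P(X=3) = 51/59

Enumerate traces; 6 have nonzero weight after conditioning:
  (X=2, W=0, Z=2, Y=1) weight 1/80
  (X=2, W=1, Z=2, Y=1) weight 1/120
  (X=3, W=0, Z=1, Y=0) weight 3/64
  (X=3, W=0, Z=1, Y=2) weight 3/128
  (X=3, W=1, Z=1, Y=0) weight 1/24
  (X=3, W=1, Z=1, Y=2) weight 1/48
Group by X:
  weight(X=2) = 1/48
  weight(X=3) = 17/128
Total weight = 1/48 + 17/128 = 59/384
P(X=2 | obs) = 1/48 / 59/384 = 8/59
P(X=3 | obs) = 17/128 / 59/384 = 51/59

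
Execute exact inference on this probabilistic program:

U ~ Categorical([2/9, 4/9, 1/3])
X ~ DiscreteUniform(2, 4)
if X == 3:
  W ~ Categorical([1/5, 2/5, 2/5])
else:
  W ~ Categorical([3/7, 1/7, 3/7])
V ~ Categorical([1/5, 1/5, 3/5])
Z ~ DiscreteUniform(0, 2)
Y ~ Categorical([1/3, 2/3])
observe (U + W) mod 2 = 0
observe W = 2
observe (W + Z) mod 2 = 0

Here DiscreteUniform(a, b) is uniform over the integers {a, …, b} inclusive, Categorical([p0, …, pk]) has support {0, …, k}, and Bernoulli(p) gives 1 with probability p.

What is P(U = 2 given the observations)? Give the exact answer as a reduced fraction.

Enumerate traces; 72 have nonzero weight after conditioning:
  (U=0, X=2, W=2, V=0, Z=0, Y=0) weight 2/2835
  (U=0, X=2, W=2, V=0, Z=0, Y=1) weight 4/2835
  (U=0, X=2, W=2, V=0, Z=2, Y=0) weight 2/2835
  (U=0, X=2, W=2, V=0, Z=2, Y=1) weight 4/2835
  (U=0, X=2, W=2, V=1, Z=0, Y=0) weight 2/2835
  (U=0, X=2, W=2, V=1, Z=0, Y=1) weight 4/2835
  (U=0, X=2, W=2, V=1, Z=2, Y=0) weight 2/2835
  (U=0, X=2, W=2, V=1, Z=2, Y=1) weight 4/2835
  (U=2, X=2, W=2, V=0, Z=0, Y=0) weight 1/945
  … 63 more
Group by U:
  weight(U=0) = 176/2835
  weight(U=2) = 88/945
Total weight = 176/2835 + 88/945 = 88/567
P(U=0 | obs) = 176/2835 / 88/567 = 2/5
P(U=2 | obs) = 88/945 / 88/567 = 3/5

P(U = 2 | obs) = 3/5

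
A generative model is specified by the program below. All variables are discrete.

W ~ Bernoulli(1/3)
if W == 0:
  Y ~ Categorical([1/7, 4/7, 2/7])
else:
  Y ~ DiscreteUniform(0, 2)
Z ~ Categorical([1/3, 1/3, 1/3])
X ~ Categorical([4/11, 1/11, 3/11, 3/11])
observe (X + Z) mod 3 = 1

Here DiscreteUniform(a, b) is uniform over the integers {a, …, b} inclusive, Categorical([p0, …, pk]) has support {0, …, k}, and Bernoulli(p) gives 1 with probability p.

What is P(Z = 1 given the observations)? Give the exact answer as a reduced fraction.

P(Z = 1 | obs) = 7/11

Enumerate traces; 24 have nonzero weight after conditioning:
  (W=0, Y=0, Z=0, X=1) weight 2/693
  (W=0, Y=0, Z=1, X=0) weight 8/693
  (W=0, Y=0, Z=1, X=3) weight 2/231
  (W=0, Y=0, Z=2, X=2) weight 2/231
  (W=0, Y=1, Z=0, X=1) weight 8/693
  (W=0, Y=1, Z=1, X=0) weight 32/693
  (W=0, Y=1, Z=1, X=3) weight 8/231
  (W=0, Y=1, Z=2, X=2) weight 8/231
  … 16 more
Group by Z:
  weight(Z=0) = 1/33
  weight(Z=1) = 7/33
  weight(Z=2) = 1/11
Total weight = 1/33 + 7/33 + 1/11 = 1/3
P(Z=0 | obs) = 1/33 / 1/3 = 1/11
P(Z=1 | obs) = 7/33 / 1/3 = 7/11
P(Z=2 | obs) = 1/11 / 1/3 = 3/11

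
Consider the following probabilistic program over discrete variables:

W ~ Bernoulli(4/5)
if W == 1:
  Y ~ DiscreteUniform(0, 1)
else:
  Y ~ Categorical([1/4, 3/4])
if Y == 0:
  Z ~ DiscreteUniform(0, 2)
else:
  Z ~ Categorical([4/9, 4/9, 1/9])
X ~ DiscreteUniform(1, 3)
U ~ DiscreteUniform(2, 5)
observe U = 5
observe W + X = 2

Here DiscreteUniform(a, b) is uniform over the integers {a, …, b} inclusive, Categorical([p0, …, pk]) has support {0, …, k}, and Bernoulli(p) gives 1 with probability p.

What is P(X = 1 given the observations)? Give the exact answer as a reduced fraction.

Enumerate traces; 12 have nonzero weight after conditioning:
  (W=0, Y=0, Z=0, X=2, U=5) weight 1/720
  (W=0, Y=0, Z=1, X=2, U=5) weight 1/720
  (W=0, Y=0, Z=2, X=2, U=5) weight 1/720
  (W=0, Y=1, Z=0, X=2, U=5) weight 1/180
  (W=0, Y=1, Z=1, X=2, U=5) weight 1/180
  (W=0, Y=1, Z=2, X=2, U=5) weight 1/720
  (W=1, Y=0, Z=0, X=1, U=5) weight 1/90
  (W=1, Y=0, Z=1, X=1, U=5) weight 1/90
  … 4 more
Group by X:
  weight(X=1) = 1/15
  weight(X=2) = 1/60
Total weight = 1/15 + 1/60 = 1/12
P(X=1 | obs) = 1/15 / 1/12 = 4/5
P(X=2 | obs) = 1/60 / 1/12 = 1/5

P(X = 1 | obs) = 4/5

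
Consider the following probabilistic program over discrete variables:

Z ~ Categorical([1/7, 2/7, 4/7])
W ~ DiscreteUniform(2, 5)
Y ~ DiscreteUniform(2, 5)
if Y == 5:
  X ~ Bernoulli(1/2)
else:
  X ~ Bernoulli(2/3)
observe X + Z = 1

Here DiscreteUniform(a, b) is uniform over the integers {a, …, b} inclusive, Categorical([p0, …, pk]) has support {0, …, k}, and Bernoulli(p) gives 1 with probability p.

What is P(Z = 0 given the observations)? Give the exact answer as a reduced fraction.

Enumerate traces; 32 have nonzero weight after conditioning:
  (Z=0, W=2, Y=2, X=1) weight 1/168
  (Z=0, W=2, Y=3, X=1) weight 1/168
  (Z=0, W=2, Y=4, X=1) weight 1/168
  (Z=0, W=2, Y=5, X=1) weight 1/224
  (Z=0, W=3, Y=2, X=1) weight 1/168
  (Z=0, W=3, Y=3, X=1) weight 1/168
  (Z=0, W=3, Y=4, X=1) weight 1/168
  (Z=0, W=3, Y=5, X=1) weight 1/224
  (Z=1, W=2, Y=2, X=0) weight 1/168
  … 23 more
Group by Z:
  weight(Z=0) = 5/56
  weight(Z=1) = 3/28
Total weight = 5/56 + 3/28 = 11/56
P(Z=0 | obs) = 5/56 / 11/56 = 5/11
P(Z=1 | obs) = 3/28 / 11/56 = 6/11

P(Z = 0 | obs) = 5/11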